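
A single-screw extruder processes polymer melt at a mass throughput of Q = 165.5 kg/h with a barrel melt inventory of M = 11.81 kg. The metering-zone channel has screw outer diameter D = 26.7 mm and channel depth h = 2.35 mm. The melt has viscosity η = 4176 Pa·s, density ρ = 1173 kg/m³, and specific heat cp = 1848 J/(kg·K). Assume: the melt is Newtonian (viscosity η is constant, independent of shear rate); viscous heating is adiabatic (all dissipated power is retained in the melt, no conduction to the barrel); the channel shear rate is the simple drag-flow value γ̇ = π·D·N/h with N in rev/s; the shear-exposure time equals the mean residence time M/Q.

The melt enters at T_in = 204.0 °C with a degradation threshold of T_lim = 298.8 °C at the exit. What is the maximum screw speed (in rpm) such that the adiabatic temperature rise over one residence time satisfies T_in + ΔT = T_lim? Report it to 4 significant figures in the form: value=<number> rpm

value=23.27 rpm

Throughput in SI: Q_s = 165.5 kg/h ÷ 3600 s/h = 0.0459722 kg/s
t_res = M / Q_s = 11.81 / 0.0459722 = 256.894 s
Geometry in SI: D = 26.7 mm → 0.0267 m, h = 2.35 mm → 0.00235 m
ΔT_a = T_lim − T_in = 298.8 °C − 204.0 °C = 94.8 K
γ̇_max² = ΔT_a·ρ·cp/(η·t_res) = 94.8·1173·1848/(4176·256.894) = 191.555 s⁻²
Take the square root: γ̇_max = √(191.555) = 13.8403 s⁻¹
N_max = γ̇_max·h / (π·D) = 13.8403 · 0.00235 / (π · 0.0267) = 0.387751 rev/s = 23.2651 rpm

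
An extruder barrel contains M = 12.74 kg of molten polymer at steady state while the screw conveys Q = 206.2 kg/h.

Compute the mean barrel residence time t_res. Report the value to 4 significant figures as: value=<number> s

Convert throughput: Q = 206.2 kg/h = 206.2/3600 = 0.0572778 kg/s
t_res = M / Q_s = 12.74 / 0.0572778 = 222.425 s

value=222.4 s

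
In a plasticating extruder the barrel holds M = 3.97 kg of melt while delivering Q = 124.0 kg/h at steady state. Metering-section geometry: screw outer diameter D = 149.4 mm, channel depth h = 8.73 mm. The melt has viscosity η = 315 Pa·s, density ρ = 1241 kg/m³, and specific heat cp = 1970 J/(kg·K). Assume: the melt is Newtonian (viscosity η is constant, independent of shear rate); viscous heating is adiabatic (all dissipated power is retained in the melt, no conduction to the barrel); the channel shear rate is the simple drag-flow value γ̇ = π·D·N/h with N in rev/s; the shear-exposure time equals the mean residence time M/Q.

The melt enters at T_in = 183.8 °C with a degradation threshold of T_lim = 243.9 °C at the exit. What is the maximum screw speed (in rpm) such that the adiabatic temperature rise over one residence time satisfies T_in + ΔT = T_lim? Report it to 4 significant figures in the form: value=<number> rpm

value=71.00 rpm

Throughput in SI: Q_s = 124.0 kg/h ÷ 3600 s/h = 0.0344444 kg/s
t_res = M / Q_s = 3.97 / 0.0344444 = 115.258 s
Convert to metres: D = 0.1494 m, h = 0.00873 m
Allowable rise: ΔT_a = T_lim − T_in = 243.9 − 183.8 = 60.1 K
γ̇_max² = ΔT_a·ρ·cp/(η·t_res) = 60.1·1241·1970/(315·115.258) = 4046.98 s⁻²
γ̇_max = √4046.98 = 63.6158 s⁻¹
Solve γ̇ = πDN/h for N: N_max = γ̇_max·h/(π·D) = 63.6158 × 0.00873 / (π × 0.1494) = 1.18326 rev/s = 70.9954 rpm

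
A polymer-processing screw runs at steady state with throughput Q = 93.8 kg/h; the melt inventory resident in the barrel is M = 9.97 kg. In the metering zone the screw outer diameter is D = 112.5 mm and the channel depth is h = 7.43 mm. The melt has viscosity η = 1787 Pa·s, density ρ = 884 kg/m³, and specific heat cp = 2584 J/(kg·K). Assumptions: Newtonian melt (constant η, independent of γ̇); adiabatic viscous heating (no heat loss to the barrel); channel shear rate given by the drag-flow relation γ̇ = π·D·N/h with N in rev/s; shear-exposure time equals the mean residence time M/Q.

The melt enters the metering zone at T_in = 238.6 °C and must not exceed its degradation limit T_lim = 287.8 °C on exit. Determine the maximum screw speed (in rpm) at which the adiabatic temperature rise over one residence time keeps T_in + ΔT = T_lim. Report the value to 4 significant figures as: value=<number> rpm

Throughput in SI: Q_s = 93.8 kg/h ÷ 3600 s/h = 0.0260556 kg/s
t_res = M / Q_s = 9.97 ÷ 0.0260556 = 382.644 s
Convert to metres: D = 0.1125 m, h = 0.00743 m
Allowable rise: ΔT_a = T_lim − T_in = 287.8 − 238.6 = 49.2 K
γ̇_max² = ΔT_a·ρ·cp / (η·t_res) = [49.2 × 884 × 2584] / [1787 × 382.644] = 164.358 s⁻²
γ̇_max = √164.358 = 12.8202 s⁻¹
N_max = γ̇_max·h / (π·D) = 12.8202 · 0.00743 / (π · 0.1125) = 0.269514 rev/s = 16.1709 rpm

value=16.17 rpm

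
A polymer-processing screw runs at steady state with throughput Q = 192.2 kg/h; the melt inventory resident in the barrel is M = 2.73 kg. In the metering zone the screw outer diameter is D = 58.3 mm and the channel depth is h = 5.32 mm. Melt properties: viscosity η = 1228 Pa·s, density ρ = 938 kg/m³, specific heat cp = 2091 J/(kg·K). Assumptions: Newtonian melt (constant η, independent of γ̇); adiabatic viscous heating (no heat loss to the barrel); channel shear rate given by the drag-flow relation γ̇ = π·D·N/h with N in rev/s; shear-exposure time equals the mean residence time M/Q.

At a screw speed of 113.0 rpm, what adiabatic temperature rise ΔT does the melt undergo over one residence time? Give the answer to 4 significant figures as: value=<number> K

value=134.6 K

Q_s = Q / 3600 = 192.2 / 3600 = 0.0533889 kg/s
t_res = M / Q_s = 2.73 / 0.0533889 = 51.1342 s
D = 58.3 mm = 0.0583 m;  h = 5.32 mm = 0.00532 m;  N = 113.0 rpm / 60 = 1.88333 rev/s
γ̇ = π·D·N / h = π · 0.0583 · 1.88333 / 0.00532 = 64.8387 s⁻¹
Adiabatic rise: ΔT = η γ̇² t_res / (ρ cp) = 1228·(64.8387)²·51.1342 / (938·2091) = 134.593 K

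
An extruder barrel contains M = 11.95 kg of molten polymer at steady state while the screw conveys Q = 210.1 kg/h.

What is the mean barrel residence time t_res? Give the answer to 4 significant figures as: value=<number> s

Convert throughput: Q = 210.1 kg/h = 210.1/3600 = 0.0583611 kg/s
t_res = M / Q_s = 11.95 ÷ 0.0583611 = 204.76 s

value=204.8 s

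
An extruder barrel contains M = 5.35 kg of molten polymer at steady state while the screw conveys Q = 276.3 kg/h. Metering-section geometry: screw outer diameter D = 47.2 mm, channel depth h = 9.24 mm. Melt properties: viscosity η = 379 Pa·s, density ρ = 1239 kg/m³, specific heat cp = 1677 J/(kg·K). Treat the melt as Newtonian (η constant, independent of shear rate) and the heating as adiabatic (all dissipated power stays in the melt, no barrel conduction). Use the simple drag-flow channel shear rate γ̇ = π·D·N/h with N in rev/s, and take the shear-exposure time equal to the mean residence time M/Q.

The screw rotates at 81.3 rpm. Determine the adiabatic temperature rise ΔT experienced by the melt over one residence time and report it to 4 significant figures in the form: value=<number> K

Throughput in SI: Q_s = 276.3 kg/h ÷ 3600 s/h = 0.07675 kg/s
t_res = M / Q_s = 5.35 / 0.07675 = 69.7068 s
Geometry in metres: D = 47.2 mm → 0.0472 m, h = 9.24 mm → 0.00924 m; screw speed N = 81.3 rpm = 1.355 rev/s
Shear rate: γ̇ = πDN/h = π·0.0472·1.355/0.00924 = 21.745 s⁻¹
Adiabatic rise: ΔT = η γ̇² t_res / (ρ cp) = 379·(21.745)²·69.7068 / (1239·1677) = 6.01213 K

value=6.012 K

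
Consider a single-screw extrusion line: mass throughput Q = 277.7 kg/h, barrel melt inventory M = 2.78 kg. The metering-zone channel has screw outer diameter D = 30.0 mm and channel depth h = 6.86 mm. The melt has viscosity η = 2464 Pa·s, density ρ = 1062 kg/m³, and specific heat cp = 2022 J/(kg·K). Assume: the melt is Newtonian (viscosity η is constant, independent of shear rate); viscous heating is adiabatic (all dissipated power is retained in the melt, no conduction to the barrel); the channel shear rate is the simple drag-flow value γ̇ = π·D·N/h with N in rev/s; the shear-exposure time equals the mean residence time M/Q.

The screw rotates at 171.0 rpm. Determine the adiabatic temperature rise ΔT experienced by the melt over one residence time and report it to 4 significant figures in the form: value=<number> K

value=63.40 K

Throughput in SI: Q_s = 277.7 kg/h ÷ 3600 s/h = 0.0771389 kg/s
t_res = M / Q_s = 2.78 ÷ 0.0771389 = 36.0389 s
D = 30.0 mm = 0.03 m;  h = 6.86 mm = 0.00686 m;  N = 171.0 rpm / 60 = 2.85 rev/s
γ̇ = π·D·N / h = π · 0.03 · 2.85 / 0.00686 = 39.1554 s⁻¹
ΔT = η·γ̇²·t_res / (ρ·cp) = 2464 · (39.1554)² · 36.0389 / (1062 · 2022) = 63.4001 K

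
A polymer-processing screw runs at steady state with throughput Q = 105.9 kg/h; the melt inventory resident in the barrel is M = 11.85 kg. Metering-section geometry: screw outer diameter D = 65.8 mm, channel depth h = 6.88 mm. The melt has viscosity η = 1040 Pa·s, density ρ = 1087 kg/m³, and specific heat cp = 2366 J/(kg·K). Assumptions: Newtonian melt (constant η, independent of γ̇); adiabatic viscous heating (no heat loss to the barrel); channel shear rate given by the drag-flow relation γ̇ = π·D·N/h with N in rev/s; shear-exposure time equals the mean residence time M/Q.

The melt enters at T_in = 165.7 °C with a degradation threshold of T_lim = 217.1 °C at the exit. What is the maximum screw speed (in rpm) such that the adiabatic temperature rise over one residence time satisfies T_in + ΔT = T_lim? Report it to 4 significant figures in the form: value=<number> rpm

value=35.47 rpm

Throughput in SI: Q_s = 105.9 kg/h ÷ 3600 s/h = 0.0294167 kg/s
t_res = M / Q_s = 11.85 ÷ 0.0294167 = 402.833 s
Convert to metres: D = 0.0658 m, h = 0.00688 m
ΔT_a = T_lim − T_in = 217.1 − 165.7 = 51.4 K
γ̇_max² = ΔT_a·ρ·cp/(η·t_res) = 51.4·1087·2366/(1040·402.833) = 315.536 s⁻²
Take the square root: γ̇_max = √(315.536) = 17.7633 s⁻¹
N_max = γ̇_max·h / (π·D) = 17.7633 · 0.00688 / (π · 0.0658) = 0.591204 rev/s = 35.4722 rpm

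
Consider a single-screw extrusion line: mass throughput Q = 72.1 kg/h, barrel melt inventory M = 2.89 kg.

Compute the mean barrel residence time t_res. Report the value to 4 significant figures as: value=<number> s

value=144.3 s

Q_s = Q / 3600 = 72.1 / 3600 = 0.0200278 kg/s
t_res = M / Q_s = 2.89 ÷ 0.0200278 = 144.3 s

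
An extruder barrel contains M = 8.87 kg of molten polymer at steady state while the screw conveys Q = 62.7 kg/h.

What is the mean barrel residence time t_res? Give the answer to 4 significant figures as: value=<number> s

Throughput in SI: Q_s = 62.7 kg/h ÷ 3600 s/h = 0.0174167 kg/s
t_res = M / Q_s = 8.87 / 0.0174167 = 509.282 s

value=509.3 s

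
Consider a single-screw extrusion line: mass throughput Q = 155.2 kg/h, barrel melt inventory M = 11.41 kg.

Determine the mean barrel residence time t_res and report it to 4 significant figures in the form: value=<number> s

Throughput in SI: Q_s = 155.2 kg/h ÷ 3600 s/h = 0.0431111 kg/s
t_res = M / Q_s = 11.41 ÷ 0.0431111 = 264.665 s

value=264.7 s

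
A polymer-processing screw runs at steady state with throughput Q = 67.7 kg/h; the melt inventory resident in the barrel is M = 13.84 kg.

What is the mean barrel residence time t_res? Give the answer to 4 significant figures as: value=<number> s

Q_s = Q / 3600 = 67.7 / 3600 = 0.0188056 kg/s
Mean residence time: t_res = M/Q_s = 13.84 kg / 0.0188056 kg/s = 735.953 s

value=736.0 s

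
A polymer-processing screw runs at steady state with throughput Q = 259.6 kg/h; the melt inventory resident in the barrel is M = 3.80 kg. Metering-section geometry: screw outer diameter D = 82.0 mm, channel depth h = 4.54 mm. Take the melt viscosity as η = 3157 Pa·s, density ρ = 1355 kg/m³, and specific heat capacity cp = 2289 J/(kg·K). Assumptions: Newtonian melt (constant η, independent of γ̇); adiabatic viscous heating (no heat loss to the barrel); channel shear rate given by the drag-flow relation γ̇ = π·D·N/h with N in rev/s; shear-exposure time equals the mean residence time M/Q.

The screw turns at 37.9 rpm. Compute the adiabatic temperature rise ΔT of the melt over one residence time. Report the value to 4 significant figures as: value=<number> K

Throughput in SI: Q_s = 259.6 kg/h ÷ 3600 s/h = 0.0721111 kg/s
Mean residence time: t_res = M/Q_s = 3.80 kg / 0.0721111 kg/s = 52.6965 s
Geometry in metres: D = 82.0 mm → 0.082 m, h = 4.54 mm → 0.00454 m; screw speed N = 37.9 rpm = 0.631667 rev/s
γ̇ = π·D·N / h = π · 0.082 · 0.631667 / 0.00454 = 35.8423 s⁻¹
Adiabatic rise: ΔT = η γ̇² t_res / (ρ cp) = 3157·(35.8423)²·52.6965 / (1355·2289) = 68.9069 K

value=68.91 K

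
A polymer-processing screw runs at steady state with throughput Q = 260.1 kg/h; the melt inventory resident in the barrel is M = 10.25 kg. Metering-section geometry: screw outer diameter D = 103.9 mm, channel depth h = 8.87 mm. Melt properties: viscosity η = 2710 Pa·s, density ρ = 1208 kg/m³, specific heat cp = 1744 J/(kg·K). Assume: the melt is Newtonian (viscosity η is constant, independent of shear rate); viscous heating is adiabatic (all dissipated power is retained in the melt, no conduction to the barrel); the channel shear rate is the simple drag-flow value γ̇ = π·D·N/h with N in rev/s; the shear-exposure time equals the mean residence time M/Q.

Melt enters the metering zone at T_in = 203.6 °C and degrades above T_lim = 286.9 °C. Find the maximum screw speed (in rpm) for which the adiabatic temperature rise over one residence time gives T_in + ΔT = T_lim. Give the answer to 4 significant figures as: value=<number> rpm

value=34.83 rpm

Q_s = Q / 3600 = 260.1 / 3600 = 0.07225 kg/s
t_res = M / Q_s = 10.25 ÷ 0.07225 = 141.869 s
Geometry in SI: D = 103.9 mm → 0.1039 m, h = 8.87 mm → 0.00887 m
ΔT_a = T_lim − T_in = 286.9 − 203.6 = 83.3 K
γ̇_max² = ΔT_a·ρ·cp / (η·t_res) = [83.3 × 1208 × 1744] / [2710 × 141.869] = 456.46 s⁻²
Take the square root: γ̇_max = √(456.46) = 21.3649 s⁻¹
Solve γ̇ = πDN/h for N: N_max = γ̇_max·h/(π·D) = 21.3649 × 0.00887 / (π × 0.1039) = 0.580577 rev/s = 34.8346 rpm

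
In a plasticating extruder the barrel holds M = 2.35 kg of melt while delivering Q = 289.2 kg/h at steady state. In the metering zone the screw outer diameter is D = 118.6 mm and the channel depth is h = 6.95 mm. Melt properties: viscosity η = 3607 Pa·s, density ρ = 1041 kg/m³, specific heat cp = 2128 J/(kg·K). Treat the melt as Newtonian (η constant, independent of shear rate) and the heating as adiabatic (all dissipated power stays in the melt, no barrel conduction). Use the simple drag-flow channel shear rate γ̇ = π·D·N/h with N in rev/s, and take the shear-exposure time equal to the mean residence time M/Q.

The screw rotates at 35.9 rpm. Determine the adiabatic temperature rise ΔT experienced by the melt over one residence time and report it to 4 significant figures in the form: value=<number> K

Q_s = Q / 3600 = 289.2 / 3600 = 0.0803333 kg/s
t_res = M / Q_s = 2.35 ÷ 0.0803333 = 29.2531 s
D = 118.6 mm = 0.1186 m;  h = 6.95 mm = 0.00695 m;  N = 35.9 rpm / 60 = 0.598333 rev/s
γ̇ = π·D·N / h = π · 0.1186 · 0.598333 / 0.00695 = 32.0769 s⁻¹
ΔT = η·γ̇²·t_res / (ρ·cp) = 3607 · (32.0769)² · 29.2531 / (1041 · 2128) = 49.0097 K

value=49.01 K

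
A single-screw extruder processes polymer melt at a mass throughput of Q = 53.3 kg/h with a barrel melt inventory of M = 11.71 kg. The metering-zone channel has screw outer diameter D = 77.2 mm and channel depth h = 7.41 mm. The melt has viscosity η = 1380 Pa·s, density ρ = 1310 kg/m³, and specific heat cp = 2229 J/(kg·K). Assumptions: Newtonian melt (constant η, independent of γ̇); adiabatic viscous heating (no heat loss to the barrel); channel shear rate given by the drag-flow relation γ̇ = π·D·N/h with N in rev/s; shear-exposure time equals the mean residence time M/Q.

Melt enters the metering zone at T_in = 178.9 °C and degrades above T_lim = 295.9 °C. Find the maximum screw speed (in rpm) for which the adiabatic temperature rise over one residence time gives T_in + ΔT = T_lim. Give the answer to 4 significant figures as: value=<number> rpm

value=32.43 rpm

Convert throughput: Q = 53.3 kg/h = 53.3/3600 = 0.0148056 kg/s
t_res = M / Q_s = 11.71 / 0.0148056 = 790.919 s
Geometry in SI: D = 77.2 mm → 0.0772 m, h = 7.41 mm → 0.00741 m
ΔT_a = T_lim − T_in = 295.9 − 178.9 = 117 K
Invert ΔT = ηγ̇²t_res/(ρcp) for γ̇: γ̇_max² = ΔT_a ρ cp / (η t_res) = 117·1310·2229 / (1380·790.919) = 313.008 s⁻²
Take the square root: γ̇_max = √(313.008) = 17.692 s⁻¹
N_max = γ̇_max h / (πD) = 17.692·0.00741/(π·0.0772) = 0.540541 rev/s → ×60 = 32.4325 rpm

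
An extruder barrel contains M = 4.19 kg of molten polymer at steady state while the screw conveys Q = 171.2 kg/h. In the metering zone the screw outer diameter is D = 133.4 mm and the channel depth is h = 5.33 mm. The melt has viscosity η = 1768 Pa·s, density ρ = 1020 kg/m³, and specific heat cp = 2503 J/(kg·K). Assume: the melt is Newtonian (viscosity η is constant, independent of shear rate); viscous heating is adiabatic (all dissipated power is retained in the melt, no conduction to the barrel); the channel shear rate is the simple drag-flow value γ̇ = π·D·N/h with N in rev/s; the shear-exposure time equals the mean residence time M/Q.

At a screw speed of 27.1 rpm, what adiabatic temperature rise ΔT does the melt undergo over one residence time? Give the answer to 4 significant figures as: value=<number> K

Throughput in SI: Q_s = 171.2 kg/h ÷ 3600 s/h = 0.0475556 kg/s
t_res = M / Q_s = 4.19 / 0.0475556 = 88.1075 s
Convert to SI: D = 0.1334 m, h = 0.00533 m, N = 27.1/60 = 0.451667 rev/s
γ̇ = π D N / h = (π)(0.1334)(0.451667) / 0.00533 = 35.5138 s⁻¹
Adiabatic rise: ΔT = η γ̇² t_res / (ρ cp) = 1768·(35.5138)²·88.1075 / (1020·2503) = 76.9533 K

value=76.95 K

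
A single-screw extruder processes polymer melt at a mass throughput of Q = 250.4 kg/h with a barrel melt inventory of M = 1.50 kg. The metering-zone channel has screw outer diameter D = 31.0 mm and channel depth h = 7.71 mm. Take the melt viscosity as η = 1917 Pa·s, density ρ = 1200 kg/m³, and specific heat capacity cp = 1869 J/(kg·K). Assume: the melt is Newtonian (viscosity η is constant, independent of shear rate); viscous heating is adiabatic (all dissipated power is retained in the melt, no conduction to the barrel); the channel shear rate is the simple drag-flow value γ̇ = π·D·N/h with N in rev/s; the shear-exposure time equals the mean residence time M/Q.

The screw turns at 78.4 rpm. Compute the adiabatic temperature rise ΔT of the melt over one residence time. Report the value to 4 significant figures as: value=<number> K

Q_s = Q / 3600 = 250.4 / 3600 = 0.0695556 kg/s
t_res = M / Q_s = 1.50 ÷ 0.0695556 = 21.5655 s
Geometry in metres: D = 31.0 mm → 0.031 m, h = 7.71 mm → 0.00771 m; screw speed N = 78.4 rpm = 1.30667 rev/s
Shear rate: γ̇ = πDN/h = π·0.031·1.30667/0.00771 = 16.5052 s⁻¹
ΔT = η·γ̇²·t_res/(ρ·cp) = [1917 × 16.5052² × 21.5655] / [1200 × 1869] = 5.02152 K

value=5.022 K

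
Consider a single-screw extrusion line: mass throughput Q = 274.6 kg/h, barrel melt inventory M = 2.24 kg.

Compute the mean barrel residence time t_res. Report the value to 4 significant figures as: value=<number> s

value=29.37 s

Throughput in SI: Q_s = 274.6 kg/h ÷ 3600 s/h = 0.0762778 kg/s
t_res = M / Q_s = 2.24 / 0.0762778 = 29.3664 s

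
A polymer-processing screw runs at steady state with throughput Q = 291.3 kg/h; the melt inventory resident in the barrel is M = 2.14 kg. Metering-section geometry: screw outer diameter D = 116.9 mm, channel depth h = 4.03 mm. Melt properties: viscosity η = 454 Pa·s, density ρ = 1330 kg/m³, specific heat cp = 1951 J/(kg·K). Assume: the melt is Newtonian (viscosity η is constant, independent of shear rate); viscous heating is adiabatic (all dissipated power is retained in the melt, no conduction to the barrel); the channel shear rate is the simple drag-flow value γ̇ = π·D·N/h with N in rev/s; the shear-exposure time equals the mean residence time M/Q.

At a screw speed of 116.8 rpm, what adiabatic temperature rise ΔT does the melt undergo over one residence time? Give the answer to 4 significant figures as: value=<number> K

value=145.6 K

Q_s = Q / 3600 = 291.3 / 3600 = 0.0809167 kg/s
t_res = M / Q_s = 2.14 ÷ 0.0809167 = 26.447 s
Geometry in metres: D = 116.9 mm → 0.1169 m, h = 4.03 mm → 0.00403 m; screw speed N = 116.8 rpm = 1.94667 rev/s
Shear rate: γ̇ = πDN/h = π·0.1169·1.94667/0.00403 = 177.399 s⁻¹
ΔT = η·γ̇²·t_res / (ρ·cp) = 454 · (177.399)² · 26.447 / (1330 · 1951) = 145.621 K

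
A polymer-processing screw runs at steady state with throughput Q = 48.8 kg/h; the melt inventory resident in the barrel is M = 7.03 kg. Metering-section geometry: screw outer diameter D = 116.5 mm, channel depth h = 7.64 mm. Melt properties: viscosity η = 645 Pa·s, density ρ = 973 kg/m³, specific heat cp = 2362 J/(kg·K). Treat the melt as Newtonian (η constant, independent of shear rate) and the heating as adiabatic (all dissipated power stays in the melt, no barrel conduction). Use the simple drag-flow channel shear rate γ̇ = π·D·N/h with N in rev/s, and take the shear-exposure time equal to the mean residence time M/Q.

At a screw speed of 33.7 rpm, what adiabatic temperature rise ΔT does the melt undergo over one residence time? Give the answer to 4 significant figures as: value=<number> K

Convert throughput: Q = 48.8 kg/h = 48.8/3600 = 0.0135556 kg/s
t_res = M / Q_s = 7.03 ÷ 0.0135556 = 518.607 s
D = 116.5 mm = 0.1165 m;  h = 7.64 mm = 0.00764 m;  N = 33.7 rpm / 60 = 0.561667 rev/s
γ̇ = π·D·N / h = π · 0.1165 · 0.561667 / 0.00764 = 26.9067 s⁻¹
Adiabatic rise: ΔT = η γ̇² t_res / (ρ cp) = 645·(26.9067)²·518.607 / (973·2362) = 105.372 K

value=105.4 K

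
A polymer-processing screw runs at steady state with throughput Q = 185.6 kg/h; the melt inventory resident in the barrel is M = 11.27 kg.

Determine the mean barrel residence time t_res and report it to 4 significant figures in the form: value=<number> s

value=218.6 s

Throughput in SI: Q_s = 185.6 kg/h ÷ 3600 s/h = 0.0515556 kg/s
t_res = M / Q_s = 11.27 ÷ 0.0515556 = 218.599 s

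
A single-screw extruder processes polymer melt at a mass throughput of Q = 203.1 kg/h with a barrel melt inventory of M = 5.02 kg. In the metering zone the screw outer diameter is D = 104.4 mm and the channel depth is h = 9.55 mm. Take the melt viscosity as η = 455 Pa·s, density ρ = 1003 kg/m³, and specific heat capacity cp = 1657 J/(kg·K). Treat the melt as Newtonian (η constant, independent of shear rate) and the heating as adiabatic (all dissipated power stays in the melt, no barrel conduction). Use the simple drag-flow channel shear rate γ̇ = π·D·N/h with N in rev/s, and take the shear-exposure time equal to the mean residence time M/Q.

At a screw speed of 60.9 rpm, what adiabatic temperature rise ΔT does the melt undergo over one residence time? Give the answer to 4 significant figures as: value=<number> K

Convert throughput: Q = 203.1 kg/h = 203.1/3600 = 0.0564167 kg/s
Mean residence time: t_res = M/Q_s = 5.02 kg / 0.0564167 kg/s = 88.9808 s
D = 104.4 mm = 0.1044 m;  h = 9.55 mm = 0.00955 m;  N = 60.9 rpm / 60 = 1.015 rev/s
γ̇ = π·D·N / h = π · 0.1044 · 1.015 / 0.00955 = 34.8588 s⁻¹
ΔT = η·γ̇²·t_res/(ρ·cp) = [455 × 34.8588² × 88.9808] / [1003 × 1657] = 29.6013 K

value=29.60 K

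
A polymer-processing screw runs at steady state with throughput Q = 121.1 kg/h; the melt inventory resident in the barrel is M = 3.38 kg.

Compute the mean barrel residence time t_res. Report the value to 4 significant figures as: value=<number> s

Convert throughput: Q = 121.1 kg/h = 121.1/3600 = 0.0336389 kg/s
t_res = M / Q_s = 3.38 ÷ 0.0336389 = 100.479 s

value=100.5 s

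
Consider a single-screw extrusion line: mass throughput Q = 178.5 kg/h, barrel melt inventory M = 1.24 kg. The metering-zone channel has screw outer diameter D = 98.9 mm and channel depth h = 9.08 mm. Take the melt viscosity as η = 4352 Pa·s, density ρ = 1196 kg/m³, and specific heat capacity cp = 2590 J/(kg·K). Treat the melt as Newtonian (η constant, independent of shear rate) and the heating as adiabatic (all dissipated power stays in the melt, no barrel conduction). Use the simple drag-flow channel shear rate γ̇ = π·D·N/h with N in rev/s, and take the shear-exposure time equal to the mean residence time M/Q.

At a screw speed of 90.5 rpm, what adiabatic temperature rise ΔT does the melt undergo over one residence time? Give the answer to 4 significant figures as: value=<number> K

Q_s = Q / 3600 = 178.5 / 3600 = 0.0495833 kg/s
t_res = M / Q_s = 1.24 / 0.0495833 = 25.0084 s
Geometry in metres: D = 98.9 mm → 0.0989 m, h = 9.08 mm → 0.00908 m; screw speed N = 90.5 rpm = 1.50833 rev/s
γ̇ = π D N / h = (π)(0.0989)(1.50833) / 0.00908 = 51.6128 s⁻¹
ΔT = η·γ̇²·t_res / (ρ·cp) = 4352 · (51.6128)² · 25.0084 / (1196 · 2590) = 93.5964 K

value=93.60 K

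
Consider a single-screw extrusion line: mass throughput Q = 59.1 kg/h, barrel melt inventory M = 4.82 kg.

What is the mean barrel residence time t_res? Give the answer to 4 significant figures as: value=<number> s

Convert throughput: Q = 59.1 kg/h = 59.1/3600 = 0.0164167 kg/s
t_res = M / Q_s = 4.82 ÷ 0.0164167 = 293.604 s

value=293.6 s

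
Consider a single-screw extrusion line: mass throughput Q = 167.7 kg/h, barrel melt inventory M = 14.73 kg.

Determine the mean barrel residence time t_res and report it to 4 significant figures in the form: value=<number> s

value=316.2 s

Convert throughput: Q = 167.7 kg/h = 167.7/3600 = 0.0465833 kg/s
t_res = M / Q_s = 14.73 / 0.0465833 = 316.208 s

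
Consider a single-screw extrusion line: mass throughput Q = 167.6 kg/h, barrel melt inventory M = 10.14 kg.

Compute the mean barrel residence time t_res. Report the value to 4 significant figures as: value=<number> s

value=217.8 s

Q_s = Q / 3600 = 167.6 / 3600 = 0.0465556 kg/s
t_res = M / Q_s = 10.14 / 0.0465556 = 217.804 s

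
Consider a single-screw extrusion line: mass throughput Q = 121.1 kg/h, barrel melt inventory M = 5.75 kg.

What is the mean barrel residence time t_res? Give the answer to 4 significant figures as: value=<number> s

value=170.9 s

Throughput in SI: Q_s = 121.1 kg/h ÷ 3600 s/h = 0.0336389 kg/s
t_res = M / Q_s = 5.75 ÷ 0.0336389 = 170.933 s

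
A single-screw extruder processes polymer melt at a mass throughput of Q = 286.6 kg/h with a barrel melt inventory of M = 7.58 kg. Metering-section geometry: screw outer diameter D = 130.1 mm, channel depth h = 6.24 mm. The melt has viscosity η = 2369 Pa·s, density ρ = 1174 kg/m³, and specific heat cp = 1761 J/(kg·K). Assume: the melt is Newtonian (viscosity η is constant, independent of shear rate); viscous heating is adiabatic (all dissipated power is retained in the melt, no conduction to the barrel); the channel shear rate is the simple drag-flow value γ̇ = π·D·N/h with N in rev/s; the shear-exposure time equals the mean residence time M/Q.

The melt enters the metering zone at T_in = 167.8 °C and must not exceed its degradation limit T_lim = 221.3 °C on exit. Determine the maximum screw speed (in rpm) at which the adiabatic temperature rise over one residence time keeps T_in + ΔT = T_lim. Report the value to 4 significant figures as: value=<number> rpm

Q_s = Q / 3600 = 286.6 / 3600 = 0.0796111 kg/s
t_res = M / Q_s = 7.58 / 0.0796111 = 95.2128 s
Convert to metres: D = 0.1301 m, h = 0.00624 m
Allowable rise: ΔT_a = T_lim − T_in = 221.3 − 167.8 = 53.5 K
γ̇_max² = ΔT_a·ρ·cp/(η·t_res) = 53.5·1174·1761/(2369·95.2128) = 490.366 s⁻²
γ̇_max = sqrt(490.366) = 22.1442 s⁻¹
Solve γ̇ = πDN/h for N: N_max = γ̇_max·h/(π·D) = 22.1442 × 0.00624 / (π × 0.1301) = 0.338079 rev/s = 20.2847 rpm

value=20.28 rpm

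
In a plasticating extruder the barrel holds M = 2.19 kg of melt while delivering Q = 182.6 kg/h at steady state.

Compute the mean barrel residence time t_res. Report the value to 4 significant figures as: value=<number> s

Convert throughput: Q = 182.6 kg/h = 182.6/3600 = 0.0507222 kg/s
t_res = M / Q_s = 2.19 / 0.0507222 = 43.1763 s

value=43.18 s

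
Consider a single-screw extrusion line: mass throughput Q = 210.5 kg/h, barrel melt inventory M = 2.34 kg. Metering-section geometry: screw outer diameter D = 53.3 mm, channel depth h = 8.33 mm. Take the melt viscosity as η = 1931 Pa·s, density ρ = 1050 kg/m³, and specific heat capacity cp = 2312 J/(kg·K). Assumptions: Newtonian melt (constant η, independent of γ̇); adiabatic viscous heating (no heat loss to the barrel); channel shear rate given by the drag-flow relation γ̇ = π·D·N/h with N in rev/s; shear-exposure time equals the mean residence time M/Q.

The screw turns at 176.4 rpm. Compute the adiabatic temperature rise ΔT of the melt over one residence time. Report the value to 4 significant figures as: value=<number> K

Convert throughput: Q = 210.5 kg/h = 210.5/3600 = 0.0584722 kg/s
Mean residence time: t_res = M/Q_s = 2.34 kg / 0.0584722 kg/s = 40.019 s
Convert to SI: D = 0.0533 m, h = 0.00833 m, N = 176.4/60 = 2.94 rev/s
γ̇ = π D N / h = (π)(0.0533)(2.94) / 0.00833 = 59.0989 s⁻¹
ΔT = η·γ̇²·t_res / (ρ·cp) = 1931 · (59.0989)² · 40.019 / (1050 · 2312) = 111.181 K

value=111.2 K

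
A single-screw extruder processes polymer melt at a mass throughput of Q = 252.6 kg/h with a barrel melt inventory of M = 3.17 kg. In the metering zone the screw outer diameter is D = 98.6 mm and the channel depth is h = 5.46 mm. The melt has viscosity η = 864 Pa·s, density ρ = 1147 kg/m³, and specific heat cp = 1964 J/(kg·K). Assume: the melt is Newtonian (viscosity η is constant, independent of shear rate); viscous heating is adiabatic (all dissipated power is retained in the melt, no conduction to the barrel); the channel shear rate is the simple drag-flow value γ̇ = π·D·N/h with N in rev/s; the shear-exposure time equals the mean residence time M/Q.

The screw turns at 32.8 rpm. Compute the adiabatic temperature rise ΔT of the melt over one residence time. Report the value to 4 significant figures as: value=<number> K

value=16.67 K

Throughput in SI: Q_s = 252.6 kg/h ÷ 3600 s/h = 0.0701667 kg/s
Mean residence time: t_res = M/Q_s = 3.17 kg / 0.0701667 kg/s = 45.1781 s
D = 98.6 mm = 0.0986 m;  h = 5.46 mm = 0.00546 m;  N = 32.8 rpm / 60 = 0.546667 rev/s
γ̇ = π·D·N / h = π · 0.0986 · 0.546667 / 0.00546 = 31.0139 s⁻¹
ΔT = η·γ̇²·t_res / (ρ·cp) = 864 · (31.0139)² · 45.1781 / (1147 · 1964) = 16.6667 K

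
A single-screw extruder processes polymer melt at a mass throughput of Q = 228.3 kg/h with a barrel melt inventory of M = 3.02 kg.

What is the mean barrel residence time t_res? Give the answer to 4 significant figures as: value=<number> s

Convert throughput: Q = 228.3 kg/h = 228.3/3600 = 0.0634167 kg/s
Mean residence time: t_res = M/Q_s = 3.02 kg / 0.0634167 kg/s = 47.6216 s

value=47.62 s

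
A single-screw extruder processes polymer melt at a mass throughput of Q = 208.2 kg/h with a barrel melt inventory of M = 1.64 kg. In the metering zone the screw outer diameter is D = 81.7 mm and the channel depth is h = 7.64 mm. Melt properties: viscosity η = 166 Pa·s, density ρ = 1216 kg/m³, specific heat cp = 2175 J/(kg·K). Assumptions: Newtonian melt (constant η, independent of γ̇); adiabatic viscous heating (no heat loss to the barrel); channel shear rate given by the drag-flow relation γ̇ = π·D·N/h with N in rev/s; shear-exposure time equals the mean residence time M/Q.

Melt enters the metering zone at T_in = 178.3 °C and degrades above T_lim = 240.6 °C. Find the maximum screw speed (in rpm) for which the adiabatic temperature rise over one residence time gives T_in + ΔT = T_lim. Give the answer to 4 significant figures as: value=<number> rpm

value=334.1 rpm

Q_s = Q / 3600 = 208.2 / 3600 = 0.0578333 kg/s
t_res = M / Q_s = 1.64 ÷ 0.0578333 = 28.3573 s
Geometry in SI: D = 81.7 mm → 0.0817 m, h = 7.64 mm → 0.00764 m
ΔT_a = T_lim − T_in = 240.6 − 178.3 = 62.3 K
γ̇_max² = ΔT_a·ρ·cp/(η·t_res) = 62.3·1216·2175/(166·28.3573) = 35003.2 s⁻²
Take the square root: γ̇_max = √(35003.2) = 187.091 s⁻¹
Solve γ̇ = πDN/h for N: N_max = γ̇_max·h/(π·D) = 187.091 × 0.00764 / (π × 0.0817) = 5.56897 rev/s = 334.138 rpm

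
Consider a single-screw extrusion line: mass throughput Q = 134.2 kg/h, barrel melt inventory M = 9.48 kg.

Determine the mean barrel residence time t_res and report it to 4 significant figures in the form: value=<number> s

Q_s = Q / 3600 = 134.2 / 3600 = 0.0372778 kg/s
t_res = M / Q_s = 9.48 / 0.0372778 = 254.307 s

value=254.3 s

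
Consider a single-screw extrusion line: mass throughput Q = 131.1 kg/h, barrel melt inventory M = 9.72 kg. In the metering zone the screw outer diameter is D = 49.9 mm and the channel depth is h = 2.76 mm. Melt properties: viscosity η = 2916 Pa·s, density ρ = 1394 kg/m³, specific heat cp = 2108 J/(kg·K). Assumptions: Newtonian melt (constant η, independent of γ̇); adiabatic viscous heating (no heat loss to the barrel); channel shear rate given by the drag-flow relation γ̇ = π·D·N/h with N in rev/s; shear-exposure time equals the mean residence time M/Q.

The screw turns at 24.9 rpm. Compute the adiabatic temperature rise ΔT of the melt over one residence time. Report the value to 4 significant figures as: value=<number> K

value=147.2 K

Q_s = Q / 3600 = 131.1 / 3600 = 0.0364167 kg/s
t_res = M / Q_s = 9.72 ÷ 0.0364167 = 266.911 s
Convert to SI: D = 0.0499 m, h = 0.00276 m, N = 24.9/60 = 0.415 rev/s
γ̇ = π·D·N / h = π · 0.0499 · 0.415 / 0.00276 = 23.5716 s⁻¹
ΔT = η·γ̇²·t_res / (ρ·cp) = 2916 · (23.5716)² · 266.911 / (1394 · 2108) = 147.163 K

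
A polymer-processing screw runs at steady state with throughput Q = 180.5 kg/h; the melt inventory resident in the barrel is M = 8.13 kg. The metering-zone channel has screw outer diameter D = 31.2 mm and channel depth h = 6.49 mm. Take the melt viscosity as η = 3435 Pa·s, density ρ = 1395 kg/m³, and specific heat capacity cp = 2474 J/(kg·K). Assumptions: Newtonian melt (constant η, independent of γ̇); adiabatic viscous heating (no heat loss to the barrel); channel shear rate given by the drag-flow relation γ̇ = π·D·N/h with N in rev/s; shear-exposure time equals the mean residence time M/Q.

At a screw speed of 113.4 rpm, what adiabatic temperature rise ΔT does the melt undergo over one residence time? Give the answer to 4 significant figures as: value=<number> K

Throughput in SI: Q_s = 180.5 kg/h ÷ 3600 s/h = 0.0501389 kg/s
t_res = M / Q_s = 8.13 ÷ 0.0501389 = 162.15 s
D = 31.2 mm = 0.0312 m;  h = 6.49 mm = 0.00649 m;  N = 113.4 rpm / 60 = 1.89 rev/s
γ̇ = π D N / h = (π)(0.0312)(1.89) / 0.00649 = 28.5444 s⁻¹
ΔT = η·γ̇²·t_res/(ρ·cp) = [3435 × 28.5444² × 162.15] / [1395 × 2474] = 131.496 K

value=131.5 K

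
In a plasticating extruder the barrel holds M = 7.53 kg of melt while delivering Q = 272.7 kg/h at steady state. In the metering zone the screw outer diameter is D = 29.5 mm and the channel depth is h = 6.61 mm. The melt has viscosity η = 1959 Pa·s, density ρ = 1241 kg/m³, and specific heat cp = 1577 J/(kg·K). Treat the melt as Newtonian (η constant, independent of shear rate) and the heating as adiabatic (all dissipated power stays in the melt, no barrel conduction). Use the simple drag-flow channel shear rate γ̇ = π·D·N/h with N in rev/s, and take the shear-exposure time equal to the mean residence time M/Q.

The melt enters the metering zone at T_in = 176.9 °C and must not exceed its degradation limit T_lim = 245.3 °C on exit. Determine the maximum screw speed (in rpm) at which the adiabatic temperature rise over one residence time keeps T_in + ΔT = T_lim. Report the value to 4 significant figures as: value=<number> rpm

value=112.2 rpm

Throughput in SI: Q_s = 272.7 kg/h ÷ 3600 s/h = 0.07575 kg/s
t_res = M / Q_s = 7.53 / 0.07575 = 99.4059 s
Geometry in SI: D = 29.5 mm → 0.0295 m, h = 6.61 mm → 0.00661 m
Allowable rise: ΔT_a = T_lim − T_in = 245.3 − 176.9 = 68.4 K
Invert ΔT = ηγ̇²t_res/(ρcp) for γ̇: γ̇_max² = ΔT_a ρ cp / (η t_res) = 68.4·1241·1577 / (1959·99.4059) = 687.405 s⁻²
γ̇_max = √687.405 = 26.2184 s⁻¹
N_max = γ̇_max h / (πD) = 26.2184·0.00661/(π·0.0295) = 1.86998 rev/s → ×60 = 112.199 rpm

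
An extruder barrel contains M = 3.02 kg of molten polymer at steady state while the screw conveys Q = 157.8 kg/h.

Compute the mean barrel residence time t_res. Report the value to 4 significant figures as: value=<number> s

value=68.90 s

Convert throughput: Q = 157.8 kg/h = 157.8/3600 = 0.0438333 kg/s
t_res = M / Q_s = 3.02 ÷ 0.0438333 = 68.8973 s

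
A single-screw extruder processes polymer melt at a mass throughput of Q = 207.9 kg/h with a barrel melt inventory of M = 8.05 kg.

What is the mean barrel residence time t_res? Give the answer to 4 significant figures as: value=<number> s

value=139.4 s

Convert throughput: Q = 207.9 kg/h = 207.9/3600 = 0.05775 kg/s
t_res = M / Q_s = 8.05 ÷ 0.05775 = 139.394 s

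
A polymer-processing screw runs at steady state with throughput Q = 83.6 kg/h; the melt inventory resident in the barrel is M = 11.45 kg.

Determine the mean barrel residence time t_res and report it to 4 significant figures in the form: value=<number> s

Throughput in SI: Q_s = 83.6 kg/h ÷ 3600 s/h = 0.0232222 kg/s
Mean residence time: t_res = M/Q_s = 11.45 kg / 0.0232222 kg/s = 493.062 s

value=493.1 s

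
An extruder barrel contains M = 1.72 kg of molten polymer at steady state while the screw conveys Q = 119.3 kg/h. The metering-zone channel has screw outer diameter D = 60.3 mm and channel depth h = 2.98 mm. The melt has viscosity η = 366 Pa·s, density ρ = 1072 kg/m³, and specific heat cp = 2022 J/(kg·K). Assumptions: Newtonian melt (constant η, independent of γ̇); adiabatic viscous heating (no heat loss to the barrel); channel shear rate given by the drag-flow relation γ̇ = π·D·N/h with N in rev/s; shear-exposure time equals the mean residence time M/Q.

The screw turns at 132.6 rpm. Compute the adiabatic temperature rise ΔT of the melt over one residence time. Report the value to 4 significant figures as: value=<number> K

Convert throughput: Q = 119.3 kg/h = 119.3/3600 = 0.0331389 kg/s
t_res = M / Q_s = 1.72 ÷ 0.0331389 = 51.9028 s
D = 60.3 mm = 0.0603 m;  h = 2.98 mm = 0.00298 m;  N = 132.6 rpm / 60 = 2.21 rev/s
Shear rate: γ̇ = πDN/h = π·0.0603·2.21/0.00298 = 140.489 s⁻¹
ΔT = η·γ̇²·t_res / (ρ·cp) = 366 · (140.489)² · 51.9028 / (1072 · 2022) = 172.974 K

value=173.0 K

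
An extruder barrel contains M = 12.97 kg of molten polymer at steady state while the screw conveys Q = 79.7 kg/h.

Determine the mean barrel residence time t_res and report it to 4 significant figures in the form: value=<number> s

value=585.8 s

Throughput in SI: Q_s = 79.7 kg/h ÷ 3600 s/h = 0.0221389 kg/s
t_res = M / Q_s = 12.97 ÷ 0.0221389 = 585.847 s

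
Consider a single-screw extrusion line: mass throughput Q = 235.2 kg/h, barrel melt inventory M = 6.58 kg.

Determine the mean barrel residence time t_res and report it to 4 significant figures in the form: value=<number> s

Throughput in SI: Q_s = 235.2 kg/h ÷ 3600 s/h = 0.0653333 kg/s
t_res = M / Q_s = 6.58 ÷ 0.0653333 = 100.714 s

value=100.7 s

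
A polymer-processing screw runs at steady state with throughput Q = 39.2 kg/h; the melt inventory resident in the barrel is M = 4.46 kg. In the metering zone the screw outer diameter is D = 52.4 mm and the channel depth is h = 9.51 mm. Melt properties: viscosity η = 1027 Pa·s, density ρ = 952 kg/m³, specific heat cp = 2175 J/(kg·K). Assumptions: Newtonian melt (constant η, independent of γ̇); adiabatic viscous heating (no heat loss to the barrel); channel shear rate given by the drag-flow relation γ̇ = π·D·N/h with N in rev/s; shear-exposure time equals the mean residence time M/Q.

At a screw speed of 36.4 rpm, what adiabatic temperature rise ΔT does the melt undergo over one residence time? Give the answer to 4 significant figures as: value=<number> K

Convert throughput: Q = 39.2 kg/h = 39.2/3600 = 0.0108889 kg/s
t_res = M / Q_s = 4.46 / 0.0108889 = 409.592 s
D = 52.4 mm = 0.0524 m;  h = 9.51 mm = 0.00951 m;  N = 36.4 rpm / 60 = 0.606667 rev/s
γ̇ = π·D·N / h = π · 0.0524 · 0.606667 / 0.00951 = 10.5015 s⁻¹
Adiabatic rise: ΔT = η γ̇² t_res / (ρ cp) = 1027·(10.5015)²·409.592 / (952·2175) = 22.4041 K

value=22.40 K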